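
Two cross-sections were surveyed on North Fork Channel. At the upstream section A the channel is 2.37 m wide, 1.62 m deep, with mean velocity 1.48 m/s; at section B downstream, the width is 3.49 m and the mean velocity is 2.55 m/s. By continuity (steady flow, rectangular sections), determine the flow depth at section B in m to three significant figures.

Q = A₁V₁ = (2.37×1.62) × 1.48 = 5.682 m³/s
d₂ = Q/(b₂ V₂) = 5.682/(3.49×2.55) = 0.6385 m

0.638 m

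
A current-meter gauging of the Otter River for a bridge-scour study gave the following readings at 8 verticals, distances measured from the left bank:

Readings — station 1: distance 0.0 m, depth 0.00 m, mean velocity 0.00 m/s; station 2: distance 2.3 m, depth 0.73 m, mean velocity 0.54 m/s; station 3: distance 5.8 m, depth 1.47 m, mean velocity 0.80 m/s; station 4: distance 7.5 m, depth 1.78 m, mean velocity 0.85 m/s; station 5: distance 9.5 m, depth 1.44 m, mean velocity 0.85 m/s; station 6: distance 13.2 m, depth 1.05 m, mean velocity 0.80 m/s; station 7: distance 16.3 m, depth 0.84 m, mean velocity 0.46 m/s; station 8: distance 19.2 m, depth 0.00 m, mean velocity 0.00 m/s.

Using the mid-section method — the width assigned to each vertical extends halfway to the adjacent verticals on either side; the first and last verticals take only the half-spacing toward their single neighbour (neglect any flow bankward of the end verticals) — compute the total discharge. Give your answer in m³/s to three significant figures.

w_2 = (5.8 − 0.0)/2 = 2.9 m; q_2 = 0.54 × 0.73 × 2.9 = 1.143 m³/s
w_3 = (7.5 − 2.3)/2 = 2.6 m; q_3 = 0.80 × 1.47 × 2.6 = 3.058 m³/s
w_4 = (9.5 − 5.8)/2 = 1.85 m; q_4 = 0.85 × 1.78 × 1.85 = 2.799 m³/s
w_5 = (13.2 − 7.5)/2 = 2.85 m; q_5 = 0.85 × 1.44 × 2.85 = 3.488 m³/s
w_6 = (16.3 − 9.5)/2 = 3.4 m; q_6 = 0.80 × 1.05 × 3.4 = 2.856 m³/s
w_7 = (19.2 − 13.2)/2 = 3 m; q_7 = 0.46 × 0.84 × 3 = 1.159 m³/s
Stations 1, 8 contribute zero (depth or velocity is 0).
Q = Σ qᵢ = 14.50 m³/s

14.5 m³/s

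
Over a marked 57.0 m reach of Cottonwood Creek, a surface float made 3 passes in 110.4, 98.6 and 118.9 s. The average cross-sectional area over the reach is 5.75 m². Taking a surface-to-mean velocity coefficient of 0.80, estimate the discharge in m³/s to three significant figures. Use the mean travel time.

2.40 m³/s

t̄ = (110.4 + 98.6 + 118.9) / 3 = 109.3 s
v_surface = L / t̄ = 57.0 / 109.3 = 0.5215 m/s
v_mean = 0.80 × 0.5215 = 0.4172 m/s
Q = A × v_mean = 5.75 × 0.4172 = 2.399 m³/s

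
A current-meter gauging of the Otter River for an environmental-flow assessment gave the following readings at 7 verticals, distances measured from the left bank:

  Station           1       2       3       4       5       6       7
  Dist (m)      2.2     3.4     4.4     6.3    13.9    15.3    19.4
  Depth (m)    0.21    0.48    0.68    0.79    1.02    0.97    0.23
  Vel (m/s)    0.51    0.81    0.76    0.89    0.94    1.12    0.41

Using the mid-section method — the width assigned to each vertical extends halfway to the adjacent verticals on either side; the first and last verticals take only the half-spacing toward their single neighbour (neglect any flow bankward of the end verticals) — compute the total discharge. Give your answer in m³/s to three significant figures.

12.1 m³/s

w_1 = (3.4 − 2.2)/2 = 0.6 m; q_1 = 0.51 × 0.21 × 0.6 = 0.06426 m³/s
w_2 = (4.4 − 2.2)/2 = 1.1 m; q_2 = 0.81 × 0.48 × 1.1 = 0.4277 m³/s
w_3 = (6.3 − 3.4)/2 = 1.45 m; q_3 = 0.76 × 0.68 × 1.45 = 0.7494 m³/s
w_4 = (13.9 − 4.4)/2 = 4.75 m; q_4 = 0.89 × 0.79 × 4.75 = 3.340 m³/s
w_5 = (15.3 − 6.3)/2 = 4.5 m; q_5 = 0.94 × 1.02 × 4.5 = 4.315 m³/s
w_6 = (19.4 − 13.9)/2 = 2.75 m; q_6 = 1.12 × 0.97 × 2.75 = 2.988 m³/s
w_7 = (19.4 − 15.3)/2 = 2.05 m; q_7 = 0.41 × 0.23 × 2.05 = 0.1933 m³/s
Q = Σ qᵢ = 12.08 m³/s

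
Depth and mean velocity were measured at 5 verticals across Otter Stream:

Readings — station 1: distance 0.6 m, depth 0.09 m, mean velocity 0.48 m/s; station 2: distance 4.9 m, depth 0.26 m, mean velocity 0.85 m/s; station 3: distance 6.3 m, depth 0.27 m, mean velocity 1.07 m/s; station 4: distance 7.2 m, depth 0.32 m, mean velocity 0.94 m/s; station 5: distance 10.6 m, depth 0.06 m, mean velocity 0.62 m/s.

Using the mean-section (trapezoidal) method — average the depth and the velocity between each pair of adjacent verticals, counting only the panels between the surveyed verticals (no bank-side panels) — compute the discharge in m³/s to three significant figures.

1.63 m³/s

Panel 1-2: Δb = 4.3 m, d̄ = (0.09+0.26)/2 = 0.175, v̄ = (0.48+0.85)/2 = 0.665 → q = 4.3×0.175×0.665 = 0.5004 m³/s
Panel 2-3: Δb = 1.4 m, d̄ = (0.26+0.27)/2 = 0.265, v̄ = (0.85+1.07)/2 = 0.96 → q = 1.4×0.265×0.96 = 0.3562 m³/s
Panel 3-4: Δb = 0.9 m, d̄ = (0.27+0.32)/2 = 0.295, v̄ = (1.07+0.94)/2 = 1.005 → q = 0.9×0.295×1.005 = 0.2668 m³/s
Panel 4-5: Δb = 3.4 m, d̄ = (0.32+0.06)/2 = 0.19, v̄ = (0.94+0.62)/2 = 0.78 → q = 3.4×0.19×0.78 = 0.5039 m³/s
Q = Σ q = 1.627 m³/s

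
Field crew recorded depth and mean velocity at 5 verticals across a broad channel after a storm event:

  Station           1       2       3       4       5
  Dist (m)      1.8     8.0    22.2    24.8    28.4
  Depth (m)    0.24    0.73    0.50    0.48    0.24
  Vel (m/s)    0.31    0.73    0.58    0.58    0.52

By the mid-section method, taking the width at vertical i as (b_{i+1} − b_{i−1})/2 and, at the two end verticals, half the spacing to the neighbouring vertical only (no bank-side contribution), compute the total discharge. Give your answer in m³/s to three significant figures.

9.19 m³/s

w_1 = (8.0 − 1.8)/2 = 3.1 m; q_1 = 0.31 × 0.24 × 3.1 = 0.2306 m³/s
w_2 = (22.2 − 1.8)/2 = 10.2 m; q_2 = 0.73 × 0.73 × 10.2 = 5.436 m³/s
w_3 = (24.8 − 8.0)/2 = 8.4 m; q_3 = 0.58 × 0.50 × 8.4 = 2.436 m³/s
w_4 = (28.4 − 22.2)/2 = 3.1 m; q_4 = 0.58 × 0.48 × 3.1 = 0.8630 m³/s
w_5 = (28.4 − 24.8)/2 = 1.8 m; q_5 = 0.52 × 0.24 × 1.8 = 0.2246 m³/s
Q = Σ qᵢ = 9.190 m³/s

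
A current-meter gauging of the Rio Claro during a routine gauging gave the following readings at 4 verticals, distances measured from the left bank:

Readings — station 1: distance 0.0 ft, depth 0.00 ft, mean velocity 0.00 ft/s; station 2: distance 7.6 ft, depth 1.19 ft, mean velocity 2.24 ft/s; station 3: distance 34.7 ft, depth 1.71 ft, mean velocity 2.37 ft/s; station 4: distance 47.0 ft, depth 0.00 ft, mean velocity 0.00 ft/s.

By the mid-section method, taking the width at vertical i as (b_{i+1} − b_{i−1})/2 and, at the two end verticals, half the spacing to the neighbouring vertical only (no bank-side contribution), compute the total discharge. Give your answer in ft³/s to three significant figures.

w_2 = (34.7 − 0.0)/2 = 17.35 ft; q_2 = 2.24 × 1.19 × 17.35 = 46.25 ft³/s
w_3 = (47.0 − 7.6)/2 = 19.7 ft; q_3 = 2.37 × 1.71 × 19.7 = 79.84 ft³/s
Stations 1, 4 contribute zero (depth or velocity is 0).
Q = Σ qᵢ = 126.1 ft³/s

126 ft³/s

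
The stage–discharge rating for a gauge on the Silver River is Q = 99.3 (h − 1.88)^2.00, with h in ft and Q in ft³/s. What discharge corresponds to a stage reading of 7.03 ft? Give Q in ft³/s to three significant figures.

Q = 99.3 × (7.03 − 1.88)^2.00 = 99.3 × 5.15^2.00 = 2634 ft³/s

2630 ft³/s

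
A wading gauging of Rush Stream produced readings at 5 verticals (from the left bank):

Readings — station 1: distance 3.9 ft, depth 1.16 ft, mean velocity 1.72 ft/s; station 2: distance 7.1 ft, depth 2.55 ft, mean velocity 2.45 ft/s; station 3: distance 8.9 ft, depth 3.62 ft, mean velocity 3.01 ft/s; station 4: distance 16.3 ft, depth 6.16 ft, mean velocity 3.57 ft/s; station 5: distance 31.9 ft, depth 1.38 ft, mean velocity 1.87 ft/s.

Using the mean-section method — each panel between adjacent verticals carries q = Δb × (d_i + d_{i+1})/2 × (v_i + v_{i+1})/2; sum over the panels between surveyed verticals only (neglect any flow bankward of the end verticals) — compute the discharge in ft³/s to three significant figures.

307 ft³/s

Panel 1-2: Δb = 3.2 ft, d̄ = (1.16+2.55)/2 = 1.855, v̄ = (1.72+2.45)/2 = 2.085 → q = 3.2×1.855×2.085 = 12.38 ft³/s
Panel 2-3: Δb = 1.8 ft, d̄ = (2.55+3.62)/2 = 3.085, v̄ = (2.45+3.01)/2 = 2.73 → q = 1.8×3.085×2.73 = 15.16 ft³/s
Panel 3-4: Δb = 7.4 ft, d̄ = (3.62+6.16)/2 = 4.89, v̄ = (3.01+3.57)/2 = 3.29 → q = 7.4×4.89×3.29 = 119.1 ft³/s
Panel 4-5: Δb = 15.6 ft, d̄ = (6.16+1.38)/2 = 3.77, v̄ = (3.57+1.87)/2 = 2.72 → q = 15.6×3.77×2.72 = 160.0 ft³/s
Q = Σ q = 306.6 ft³/s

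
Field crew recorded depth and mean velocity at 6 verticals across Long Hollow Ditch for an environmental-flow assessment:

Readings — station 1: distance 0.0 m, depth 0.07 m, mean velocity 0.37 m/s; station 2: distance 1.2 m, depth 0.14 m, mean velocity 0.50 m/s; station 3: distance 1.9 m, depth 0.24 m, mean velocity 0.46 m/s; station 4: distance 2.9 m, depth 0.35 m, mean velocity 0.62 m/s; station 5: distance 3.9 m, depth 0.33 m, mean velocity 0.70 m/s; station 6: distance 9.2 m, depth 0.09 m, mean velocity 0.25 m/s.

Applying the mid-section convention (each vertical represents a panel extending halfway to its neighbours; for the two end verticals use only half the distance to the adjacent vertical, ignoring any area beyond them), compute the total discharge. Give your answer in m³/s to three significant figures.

1.18 m³/s

w_1 = (1.2 − 0.0)/2 = 0.6 m; q_1 = 0.37 × 0.07 × 0.6 = 0.01554 m³/s
w_2 = (1.9 − 0.0)/2 = 0.95 m; q_2 = 0.50 × 0.14 × 0.95 = 0.06650 m³/s
w_3 = (2.9 − 1.2)/2 = 0.85 m; q_3 = 0.46 × 0.24 × 0.85 = 0.09384 m³/s
w_4 = (3.9 − 1.9)/2 = 1 m; q_4 = 0.62 × 0.35 × 1 = 0.2170 m³/s
w_5 = (9.2 − 2.9)/2 = 3.15 m; q_5 = 0.70 × 0.33 × 3.15 = 0.7277 m³/s
w_6 = (9.2 − 3.9)/2 = 2.65 m; q_6 = 0.25 × 0.09 × 2.65 = 0.05963 m³/s
Q = Σ qᵢ = 1.180 m³/s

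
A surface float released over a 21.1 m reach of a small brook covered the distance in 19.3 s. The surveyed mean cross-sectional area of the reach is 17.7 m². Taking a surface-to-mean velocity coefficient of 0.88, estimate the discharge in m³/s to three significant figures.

17.0 m³/s

v_surface = L / t̄ = 21.1 / 19.3 = 1.093 m/s
v_mean = 0.88 × 1.093 = 0.9621 m/s
Q = A × v_mean = 17.7 × 0.9621 = 17.03 m³/s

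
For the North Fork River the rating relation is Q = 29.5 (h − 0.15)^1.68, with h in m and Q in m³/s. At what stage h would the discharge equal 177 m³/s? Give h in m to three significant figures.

h − h₀ = (Q/C)^(1/b) = (177/29.5)^(1/1.68) = 2.905 m
h = 0.15 + 2.905 = 3.055 m

3.06 m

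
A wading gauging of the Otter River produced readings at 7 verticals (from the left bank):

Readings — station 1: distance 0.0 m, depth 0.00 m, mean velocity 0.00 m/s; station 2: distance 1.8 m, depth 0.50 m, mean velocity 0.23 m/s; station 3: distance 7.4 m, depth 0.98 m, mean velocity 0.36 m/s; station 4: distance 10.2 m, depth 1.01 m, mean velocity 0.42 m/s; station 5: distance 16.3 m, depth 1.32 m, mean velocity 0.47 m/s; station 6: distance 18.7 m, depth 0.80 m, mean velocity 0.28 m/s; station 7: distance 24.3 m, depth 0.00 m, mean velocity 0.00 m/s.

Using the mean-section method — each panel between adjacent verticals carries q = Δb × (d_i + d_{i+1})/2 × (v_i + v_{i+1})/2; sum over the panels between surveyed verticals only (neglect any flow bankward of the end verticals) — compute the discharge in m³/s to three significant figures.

6.79 m³/s

Panel 1-2: Δb = 1.8 m, d̄ = (0.00+0.50)/2 = 0.25, v̄ = (0.00+0.23)/2 = 0.115 → q = 1.8×0.25×0.115 = 0.05175 m³/s
Panel 2-3: Δb = 5.6 m, d̄ = (0.50+0.98)/2 = 0.74, v̄ = (0.23+0.36)/2 = 0.295 → q = 5.6×0.74×0.295 = 1.222 m³/s
Panel 3-4: Δb = 2.8 m, d̄ = (0.98+1.01)/2 = 0.995, v̄ = (0.36+0.42)/2 = 0.39 → q = 2.8×0.995×0.39 = 1.087 m³/s
Panel 4-5: Δb = 6.1 m, d̄ = (1.01+1.32)/2 = 1.165, v̄ = (0.42+0.47)/2 = 0.445 → q = 6.1×1.165×0.445 = 3.162 m³/s
Panel 5-6: Δb = 2.4 m, d̄ = (1.32+0.80)/2 = 1.06, v̄ = (0.47+0.28)/2 = 0.375 → q = 2.4×1.06×0.375 = 0.9540 m³/s
Panel 6-7: Δb = 5.6 m, d̄ = (0.80+0.00)/2 = 0.4, v̄ = (0.28+0.00)/2 = 0.14 → q = 5.6×0.4×0.14 = 0.3136 m³/s
Q = Σ q = 6.791 m³/s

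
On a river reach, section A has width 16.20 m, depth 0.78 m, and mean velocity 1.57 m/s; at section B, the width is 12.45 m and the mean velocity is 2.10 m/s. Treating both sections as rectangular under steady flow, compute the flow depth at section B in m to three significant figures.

0.759 m

Q = A₁V₁ = (16.20×0.78) × 1.57 = 19.84 m³/s
d₂ = Q/(b₂ V₂) = 19.84/(12.45×2.10) = 0.7588 m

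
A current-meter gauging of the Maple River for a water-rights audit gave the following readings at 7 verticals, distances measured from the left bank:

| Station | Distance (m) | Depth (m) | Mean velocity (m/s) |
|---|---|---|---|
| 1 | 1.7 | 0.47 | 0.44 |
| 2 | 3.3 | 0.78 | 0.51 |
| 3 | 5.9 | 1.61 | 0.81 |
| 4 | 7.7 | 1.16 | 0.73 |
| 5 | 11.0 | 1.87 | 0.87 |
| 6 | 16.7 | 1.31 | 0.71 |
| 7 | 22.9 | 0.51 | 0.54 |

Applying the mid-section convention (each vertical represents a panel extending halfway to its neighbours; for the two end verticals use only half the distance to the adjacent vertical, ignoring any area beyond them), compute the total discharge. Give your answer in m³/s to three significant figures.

19.7 m³/s

w_1 = (3.3 − 1.7)/2 = 0.8 m; q_1 = 0.44 × 0.47 × 0.8 = 0.1654 m³/s
w_2 = (5.9 − 1.7)/2 = 2.1 m; q_2 = 0.51 × 0.78 × 2.1 = 0.8354 m³/s
w_3 = (7.7 − 3.3)/2 = 2.2 m; q_3 = 0.81 × 1.61 × 2.2 = 2.869 m³/s
w_4 = (11.0 − 5.9)/2 = 2.55 m; q_4 = 0.73 × 1.16 × 2.55 = 2.159 m³/s
w_5 = (16.7 − 7.7)/2 = 4.5 m; q_5 = 0.87 × 1.87 × 4.5 = 7.321 m³/s
w_6 = (22.9 − 11.0)/2 = 5.95 m; q_6 = 0.71 × 1.31 × 5.95 = 5.534 m³/s
w_7 = (22.9 − 16.7)/2 = 3.1 m; q_7 = 0.54 × 0.51 × 3.1 = 0.8537 m³/s
Q = Σ qᵢ = 19.74 m³/s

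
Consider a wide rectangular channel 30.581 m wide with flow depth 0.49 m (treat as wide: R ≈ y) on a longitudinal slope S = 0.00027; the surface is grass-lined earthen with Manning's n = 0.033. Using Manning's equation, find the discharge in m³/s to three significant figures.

A = b·y = 30.581 × 0.49 = 14.98 m²
Wide channel: R ≈ y = 0.49 m
Q = (1/n)·A·R^(2/3)·S^(1/2) = (1/0.033) × 14.98 × 0.4900^(2/3) × 0.00027^(1/2) = 4.637 m³/s

4.64 m³/s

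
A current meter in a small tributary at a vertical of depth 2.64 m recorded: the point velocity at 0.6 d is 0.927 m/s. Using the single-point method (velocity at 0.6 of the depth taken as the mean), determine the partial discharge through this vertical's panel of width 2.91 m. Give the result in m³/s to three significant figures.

v̄ = v₀.₆ = 0.927 m/s
q = v̄ × d × w = 0.9270 × 2.64 × 2.91 = 7.122 m³/s

7.12 m³/s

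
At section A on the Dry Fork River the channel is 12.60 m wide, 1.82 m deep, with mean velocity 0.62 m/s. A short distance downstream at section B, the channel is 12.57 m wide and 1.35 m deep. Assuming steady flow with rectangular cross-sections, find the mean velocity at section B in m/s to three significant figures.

Q = A₁V₁ = (12.60×1.82) × 0.62 = 14.22 m³/s
A₂ = 12.57 × 1.35 = 16.97 m²
V₂ = Q/A₂ = 14.22/16.97 = 0.8378 m/s

0.838 m/s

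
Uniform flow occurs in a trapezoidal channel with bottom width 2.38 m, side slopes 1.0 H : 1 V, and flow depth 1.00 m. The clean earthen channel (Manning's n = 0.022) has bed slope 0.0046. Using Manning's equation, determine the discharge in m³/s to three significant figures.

7.81 m³/s

A = (b + z·y)·y = (2.38 + 1.0×1.00)×1.00 = 3.380 m²
P = b + 2y√(1+z²) = 2.38 + 2×1.00×√(1+1.0²) = 5.208 m
R = A/P = 3.380/5.208 = 0.6489 m
Q = (1/n)·A·R^(2/3)·S^(1/2) = (1/0.022) × 3.380 × 0.6489^(2/3) × 0.0046^(1/2) = 7.811 m³/s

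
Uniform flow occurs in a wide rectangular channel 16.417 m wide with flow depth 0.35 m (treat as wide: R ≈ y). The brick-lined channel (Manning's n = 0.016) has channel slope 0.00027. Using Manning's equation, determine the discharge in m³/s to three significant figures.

2.93 m³/s

A = b·y = 16.417 × 0.35 = 5.746 m²
Wide channel: R ≈ y = 0.35 m
Q = (1/n)·A·R^(2/3)·S^(1/2) = (1/0.016) × 5.746 × 0.3500^(2/3) × 0.00027^(1/2) = 2.931 m³/s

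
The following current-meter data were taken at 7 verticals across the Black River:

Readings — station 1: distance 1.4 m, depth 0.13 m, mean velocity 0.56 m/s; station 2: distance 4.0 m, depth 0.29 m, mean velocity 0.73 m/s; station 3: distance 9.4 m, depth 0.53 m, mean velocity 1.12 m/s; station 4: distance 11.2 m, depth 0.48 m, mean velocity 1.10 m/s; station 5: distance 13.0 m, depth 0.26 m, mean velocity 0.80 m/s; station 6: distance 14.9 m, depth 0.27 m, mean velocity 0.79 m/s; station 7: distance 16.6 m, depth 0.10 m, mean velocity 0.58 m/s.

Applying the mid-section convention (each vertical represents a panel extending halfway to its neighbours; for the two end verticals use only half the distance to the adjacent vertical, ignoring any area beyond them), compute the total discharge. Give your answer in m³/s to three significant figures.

4.85 m³/s

w_1 = (4.0 − 1.4)/2 = 1.3 m; q_1 = 0.56 × 0.13 × 1.3 = 0.09464 m³/s
w_2 = (9.4 − 1.4)/2 = 4 m; q_2 = 0.73 × 0.29 × 4 = 0.8468 m³/s
w_3 = (11.2 − 4.0)/2 = 3.6 m; q_3 = 1.12 × 0.53 × 3.6 = 2.137 m³/s
w_4 = (13.0 − 9.4)/2 = 1.8 m; q_4 = 1.10 × 0.48 × 1.8 = 0.9504 m³/s
w_5 = (14.9 − 11.2)/2 = 1.85 m; q_5 = 0.80 × 0.26 × 1.85 = 0.3848 m³/s
w_6 = (16.6 − 13.0)/2 = 1.8 m; q_6 = 0.79 × 0.27 × 1.8 = 0.3839 m³/s
w_7 = (16.6 − 14.9)/2 = 0.85 m; q_7 = 0.58 × 0.10 × 0.85 = 0.04930 m³/s
Q = Σ qᵢ = 4.847 m³/s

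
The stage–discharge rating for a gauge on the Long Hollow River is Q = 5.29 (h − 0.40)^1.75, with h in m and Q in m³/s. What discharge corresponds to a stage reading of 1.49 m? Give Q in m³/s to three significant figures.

6.15 m³/s

Q = 5.29 × (1.49 − 0.40)^1.75 = 5.29 × 1.09^1.75 = 6.151 m³/s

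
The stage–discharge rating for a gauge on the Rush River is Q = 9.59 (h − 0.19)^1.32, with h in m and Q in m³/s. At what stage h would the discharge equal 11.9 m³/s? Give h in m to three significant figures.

h − h₀ = (Q/C)^(1/b) = (11.9/9.59)^(1/1.32) = 1.178 m
h = 0.19 + 1.178 = 1.368 m

1.37 m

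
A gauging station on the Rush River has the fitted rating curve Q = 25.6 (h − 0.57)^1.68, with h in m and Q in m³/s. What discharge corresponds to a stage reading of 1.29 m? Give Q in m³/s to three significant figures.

Q = 25.6 × (1.29 − 0.57)^1.68 = 25.6 × 0.72^1.68 = 14.74 m³/s

14.7 m³/s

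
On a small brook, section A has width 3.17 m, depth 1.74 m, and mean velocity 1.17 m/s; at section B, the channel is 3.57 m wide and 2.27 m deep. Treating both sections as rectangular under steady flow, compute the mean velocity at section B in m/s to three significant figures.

Q = A₁V₁ = (3.17×1.74) × 1.17 = 6.453 m³/s
A₂ = 3.57 × 2.27 = 8.104 m²
V₂ = Q/A₂ = 6.453/8.104 = 0.7963 m/s

0.796 m/s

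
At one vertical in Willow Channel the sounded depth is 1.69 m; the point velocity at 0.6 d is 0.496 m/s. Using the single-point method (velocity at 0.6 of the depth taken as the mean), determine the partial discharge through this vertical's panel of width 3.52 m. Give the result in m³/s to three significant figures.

v̄ = v₀.₆ = 0.496 m/s
q = v̄ × d × w = 0.4960 × 1.69 × 3.52 = 2.951 m³/s

2.95 m³/s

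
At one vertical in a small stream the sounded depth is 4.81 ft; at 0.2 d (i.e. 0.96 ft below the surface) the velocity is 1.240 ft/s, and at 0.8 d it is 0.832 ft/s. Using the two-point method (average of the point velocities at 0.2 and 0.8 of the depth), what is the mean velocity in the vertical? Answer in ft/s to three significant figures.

v̄ = (1.240 + 0.832) / 2 = 1.036 ft/s

1.04 ft/s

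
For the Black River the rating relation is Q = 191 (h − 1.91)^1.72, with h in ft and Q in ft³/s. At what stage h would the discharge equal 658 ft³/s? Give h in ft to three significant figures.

3.96 ft

h − h₀ = (Q/C)^(1/b) = (658/191)^(1/1.72) = 2.053 ft
h = 1.91 + 2.053 = 3.963 ft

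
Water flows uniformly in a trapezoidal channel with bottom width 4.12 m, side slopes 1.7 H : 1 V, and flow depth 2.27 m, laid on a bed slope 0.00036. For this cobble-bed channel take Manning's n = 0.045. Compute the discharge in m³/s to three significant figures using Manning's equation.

9.49 m³/s

A = (b + z·y)·y = (4.12 + 1.7×2.27)×2.27 = 18.11 m²
P = b + 2y√(1+z²) = 4.12 + 2×2.27×√(1+1.7²) = 13.07 m
R = A/P = 18.11/13.07 = 1.385 m
Q = (1/n)·A·R^(2/3)·S^(1/2) = (1/0.045) × 18.11 × 1.385^(2/3) × 0.00036^(1/2) = 9.490 m³/s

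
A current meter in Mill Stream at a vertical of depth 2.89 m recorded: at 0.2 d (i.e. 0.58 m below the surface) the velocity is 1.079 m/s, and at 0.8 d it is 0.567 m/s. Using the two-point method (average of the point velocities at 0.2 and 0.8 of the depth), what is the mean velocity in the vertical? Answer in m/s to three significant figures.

v̄ = (1.079 + 0.567) / 2 = 0.8230 m/s

0.823 m/s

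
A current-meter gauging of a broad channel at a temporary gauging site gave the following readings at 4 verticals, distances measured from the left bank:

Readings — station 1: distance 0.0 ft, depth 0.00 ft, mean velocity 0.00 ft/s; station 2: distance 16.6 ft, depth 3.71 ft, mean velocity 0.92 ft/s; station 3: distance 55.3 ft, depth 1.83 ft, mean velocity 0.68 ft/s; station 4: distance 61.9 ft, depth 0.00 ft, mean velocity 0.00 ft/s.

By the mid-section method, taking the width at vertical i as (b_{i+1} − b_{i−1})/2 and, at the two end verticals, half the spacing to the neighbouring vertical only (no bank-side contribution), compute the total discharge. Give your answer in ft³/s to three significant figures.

123 ft³/s

w_2 = (55.3 − 0.0)/2 = 27.65 ft; q_2 = 0.92 × 3.71 × 27.65 = 94.37 ft³/s
w_3 = (61.9 − 16.6)/2 = 22.65 ft; q_3 = 0.68 × 1.83 × 22.65 = 28.19 ft³/s
Stations 1, 4 contribute zero (depth or velocity is 0).
Q = Σ qᵢ = 122.6 ft³/s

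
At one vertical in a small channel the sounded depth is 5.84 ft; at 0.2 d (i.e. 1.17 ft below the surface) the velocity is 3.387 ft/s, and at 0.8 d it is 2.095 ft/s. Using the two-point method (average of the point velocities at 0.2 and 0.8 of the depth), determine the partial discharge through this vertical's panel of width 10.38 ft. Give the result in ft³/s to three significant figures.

v̄ = (3.387 + 2.095) / 2 = 2.741 ft/s
q = v̄ × d × w = 2.741 × 5.84 × 10.38 = 166.2 ft³/s

166 ft³/s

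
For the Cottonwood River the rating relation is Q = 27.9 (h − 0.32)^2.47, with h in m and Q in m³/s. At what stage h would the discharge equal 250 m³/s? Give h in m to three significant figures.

h − h₀ = (Q/C)^(1/b) = (250/27.9)^(1/2.47) = 2.430 m
h = 0.32 + 2.430 = 2.750 m

2.75 m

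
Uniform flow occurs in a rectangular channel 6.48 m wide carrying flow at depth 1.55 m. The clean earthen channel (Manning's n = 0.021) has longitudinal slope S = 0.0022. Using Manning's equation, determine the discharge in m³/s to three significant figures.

23.2 m³/s

A = b·y = 6.48 × 1.55 = 10.04 m²
P = b + 2y = 6.48 + 2×1.55 = 9.580 m
R = A/P = 10.04/9.580 = 1.048 m
Q = (1/n)·A·R^(2/3)·S^(1/2) = (1/0.021) × 10.04 × 1.048^(2/3) × 0.0022^(1/2) = 23.15 m³/s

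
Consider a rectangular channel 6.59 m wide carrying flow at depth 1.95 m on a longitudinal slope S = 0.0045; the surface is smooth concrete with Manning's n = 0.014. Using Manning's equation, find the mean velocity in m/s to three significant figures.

5.49 m/s

A = b·y = 6.59 × 1.95 = 12.85 m²
P = b + 2y = 6.59 + 2×1.95 = 10.49 m
R = A/P = 12.85/10.49 = 1.225 m
Q = (1/n)·A·R^(2/3)·S^(1/2) = (1/0.014) × 12.85 × 1.225^(2/3) × 0.0045^(1/2) = 70.50 m³/s
V = Q/A = 70.50/12.85 = 5.486 m/s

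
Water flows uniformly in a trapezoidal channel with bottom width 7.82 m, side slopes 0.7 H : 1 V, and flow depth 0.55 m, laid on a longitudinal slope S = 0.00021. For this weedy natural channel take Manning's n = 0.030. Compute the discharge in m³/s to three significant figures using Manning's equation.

1.36 m³/s

A = (b + z·y)·y = (7.82 + 0.7×0.55)×0.55 = 4.513 m²
P = b + 2y√(1+z²) = 7.82 + 2×0.55×√(1+0.7²) = 9.163 m
R = A/P = 4.513/9.163 = 0.4925 m
Q = (1/n)·A·R^(2/3)·S^(1/2) = (1/0.030) × 4.513 × 0.4925^(2/3) × 0.00021^(1/2) = 1.359 m³/s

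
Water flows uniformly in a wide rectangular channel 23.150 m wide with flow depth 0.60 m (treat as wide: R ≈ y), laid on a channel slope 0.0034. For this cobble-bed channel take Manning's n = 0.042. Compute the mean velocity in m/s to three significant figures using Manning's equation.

0.988 m/s

A = b·y = 23.150 × 0.60 = 13.89 m²
Wide channel: R ≈ y = 0.60 m
Q = (1/n)·A·R^(2/3)·S^(1/2) = (1/0.042) × 13.89 × 0.6000^(2/3) × 0.0034^(1/2) = 13.72 m³/s
V = Q/A = 13.72/13.89 = 0.9876 m/s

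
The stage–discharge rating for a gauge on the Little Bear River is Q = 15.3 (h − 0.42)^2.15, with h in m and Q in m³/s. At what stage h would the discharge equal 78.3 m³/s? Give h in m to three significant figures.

h − h₀ = (Q/C)^(1/b) = (78.3/15.3)^(1/2.15) = 2.137 m
h = 0.42 + 2.137 = 2.557 m

2.56 m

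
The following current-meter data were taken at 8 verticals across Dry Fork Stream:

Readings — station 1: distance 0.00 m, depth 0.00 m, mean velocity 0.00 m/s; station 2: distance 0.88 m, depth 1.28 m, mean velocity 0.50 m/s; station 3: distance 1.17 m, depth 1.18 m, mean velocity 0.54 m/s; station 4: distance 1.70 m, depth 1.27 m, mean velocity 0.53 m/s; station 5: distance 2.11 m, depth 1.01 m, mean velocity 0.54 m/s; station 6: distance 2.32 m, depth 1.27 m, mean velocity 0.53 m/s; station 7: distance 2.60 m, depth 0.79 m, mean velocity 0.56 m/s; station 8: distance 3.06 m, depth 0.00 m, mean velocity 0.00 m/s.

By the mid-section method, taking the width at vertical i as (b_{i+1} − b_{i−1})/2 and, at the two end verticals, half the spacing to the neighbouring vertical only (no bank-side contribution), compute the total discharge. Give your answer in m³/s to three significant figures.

w_2 = (1.17 − 0.00)/2 = 0.585 m; q_2 = 0.50 × 1.28 × 0.585 = 0.3744 m³/s
w_3 = (1.70 − 0.88)/2 = 0.41 m; q_3 = 0.54 × 1.18 × 0.41 = 0.2613 m³/s
w_4 = (2.11 − 1.17)/2 = 0.47 m; q_4 = 0.53 × 1.27 × 0.47 = 0.3164 m³/s
w_5 = (2.32 − 1.70)/2 = 0.31 m; q_5 = 0.54 × 1.01 × 0.31 = 0.1691 m³/s
w_6 = (2.60 − 2.11)/2 = 0.245 m; q_6 = 0.53 × 1.27 × 0.245 = 0.1649 m³/s
w_7 = (3.06 − 2.32)/2 = 0.37 m; q_7 = 0.56 × 0.79 × 0.37 = 0.1637 m³/s
Stations 1, 8 contribute zero (depth or velocity is 0).
Q = Σ qᵢ = 1.450 m³/s

1.45 m³/s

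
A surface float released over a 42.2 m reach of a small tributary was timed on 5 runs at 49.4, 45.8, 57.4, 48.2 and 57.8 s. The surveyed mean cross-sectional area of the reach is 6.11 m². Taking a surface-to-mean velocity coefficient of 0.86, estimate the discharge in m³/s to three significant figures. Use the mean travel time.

4.29 m³/s

t̄ = (49.4 + 45.8 + 57.4 + 48.2 + 57.8) / 5 = 51.72 s
v_surface = L / t̄ = 42.2 / 51.72 = 0.8159 m/s
v_mean = 0.86 × 0.8159 = 0.7017 m/s
Q = A × v_mean = 6.11 × 0.7017 = 4.287 m³/s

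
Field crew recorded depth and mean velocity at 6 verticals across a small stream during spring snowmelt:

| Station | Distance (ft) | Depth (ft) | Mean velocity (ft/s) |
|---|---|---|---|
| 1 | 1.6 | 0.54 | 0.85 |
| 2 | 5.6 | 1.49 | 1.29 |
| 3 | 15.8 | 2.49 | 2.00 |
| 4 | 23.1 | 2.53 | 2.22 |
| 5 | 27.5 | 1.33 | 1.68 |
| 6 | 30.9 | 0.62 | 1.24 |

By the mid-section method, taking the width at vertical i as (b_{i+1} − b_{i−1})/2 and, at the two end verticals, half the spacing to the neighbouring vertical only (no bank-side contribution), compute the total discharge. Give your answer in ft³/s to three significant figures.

w_1 = (5.6 − 1.6)/2 = 2 ft; q_1 = 0.85 × 0.54 × 2 = 0.9180 ft³/s
w_2 = (15.8 − 1.6)/2 = 7.1 ft; q_2 = 1.29 × 1.49 × 7.1 = 13.65 ft³/s
w_3 = (23.1 − 5.6)/2 = 8.75 ft; q_3 = 2.00 × 2.49 × 8.75 = 43.58 ft³/s
w_4 = (27.5 − 15.8)/2 = 5.85 ft; q_4 = 2.22 × 2.53 × 5.85 = 32.86 ft³/s
w_5 = (30.9 − 23.1)/2 = 3.9 ft; q_5 = 1.68 × 1.33 × 3.9 = 8.714 ft³/s
w_6 = (30.9 − 27.5)/2 = 1.7 ft; q_6 = 1.24 × 0.62 × 1.7 = 1.307 ft³/s
Q = Σ qᵢ = 101.0 ft³/s

101 ft³/s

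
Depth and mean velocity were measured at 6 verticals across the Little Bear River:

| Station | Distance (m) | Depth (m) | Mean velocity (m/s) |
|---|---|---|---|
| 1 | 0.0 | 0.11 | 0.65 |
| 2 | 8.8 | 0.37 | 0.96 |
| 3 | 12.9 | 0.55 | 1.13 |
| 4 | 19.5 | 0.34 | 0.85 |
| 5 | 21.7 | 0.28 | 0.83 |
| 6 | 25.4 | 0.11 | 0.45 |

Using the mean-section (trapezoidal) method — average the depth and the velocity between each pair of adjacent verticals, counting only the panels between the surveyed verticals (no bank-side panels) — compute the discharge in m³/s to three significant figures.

7.61 m³/s

Panel 1-2: Δb = 8.8 m, d̄ = (0.11+0.37)/2 = 0.24, v̄ = (0.65+0.96)/2 = 0.805 → q = 8.8×0.24×0.805 = 1.700 m³/s
Panel 2-3: Δb = 4.1 m, d̄ = (0.37+0.55)/2 = 0.46, v̄ = (0.96+1.13)/2 = 1.045 → q = 4.1×0.46×1.045 = 1.971 m³/s
Panel 3-4: Δb = 6.6 m, d̄ = (0.55+0.34)/2 = 0.445, v̄ = (1.13+0.85)/2 = 0.99 → q = 6.6×0.445×0.99 = 2.908 m³/s
Panel 4-5: Δb = 2.2 m, d̄ = (0.34+0.28)/2 = 0.31, v̄ = (0.85+0.83)/2 = 0.84 → q = 2.2×0.31×0.84 = 0.5729 m³/s
Panel 5-6: Δb = 3.7 m, d̄ = (0.28+0.11)/2 = 0.195, v̄ = (0.83+0.45)/2 = 0.64 → q = 3.7×0.195×0.64 = 0.4618 m³/s
Q = Σ q = 7.613 m³/s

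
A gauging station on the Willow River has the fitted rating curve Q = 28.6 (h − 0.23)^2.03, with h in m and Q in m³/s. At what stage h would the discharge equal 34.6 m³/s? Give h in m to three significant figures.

1.33 m

h − h₀ = (Q/C)^(1/b) = (34.6/28.6)^(1/2.03) = 1.098 m
h = 0.23 + 1.098 = 1.328 m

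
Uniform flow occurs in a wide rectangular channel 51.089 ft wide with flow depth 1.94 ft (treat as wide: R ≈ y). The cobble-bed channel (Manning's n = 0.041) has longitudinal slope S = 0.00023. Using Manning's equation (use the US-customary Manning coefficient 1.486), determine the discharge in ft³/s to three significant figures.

A = b·y = 51.089 × 1.94 = 99.11 ft²
Wide channel: R ≈ y = 1.94 ft
Q = (1.486/n)·A·R^(2/3)·S^(1/2) = (1.486/0.041) × 99.11 × 1.940^(2/3) × 0.00023^(1/2) = 84.74 ft³/s

84.7 ft³/s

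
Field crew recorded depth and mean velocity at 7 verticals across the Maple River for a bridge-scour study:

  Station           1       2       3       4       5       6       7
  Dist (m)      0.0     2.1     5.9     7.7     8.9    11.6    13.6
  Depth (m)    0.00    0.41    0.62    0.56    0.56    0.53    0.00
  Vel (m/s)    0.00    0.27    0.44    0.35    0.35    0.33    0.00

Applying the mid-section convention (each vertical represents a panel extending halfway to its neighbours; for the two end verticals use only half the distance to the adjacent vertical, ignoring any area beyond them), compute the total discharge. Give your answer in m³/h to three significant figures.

7840 m³/h

w_2 = (5.9 − 0.0)/2 = 2.95 m; q_2 = 0.27 × 0.41 × 2.95 = 0.3266 m³/s
w_3 = (7.7 − 2.1)/2 = 2.8 m; q_3 = 0.44 × 0.62 × 2.8 = 0.7638 m³/s
w_4 = (8.9 − 5.9)/2 = 1.5 m; q_4 = 0.35 × 0.56 × 1.5 = 0.2940 m³/s
w_5 = (11.6 − 7.7)/2 = 1.95 m; q_5 = 0.35 × 0.56 × 1.95 = 0.3822 m³/s
w_6 = (13.6 − 8.9)/2 = 2.35 m; q_6 = 0.33 × 0.53 × 2.35 = 0.4110 m³/s
Stations 1, 7 contribute zero (depth or velocity is 0).
Q = Σ qᵢ = 2.178 m³/s
= 2.178 × 3600 = 7839 m³/h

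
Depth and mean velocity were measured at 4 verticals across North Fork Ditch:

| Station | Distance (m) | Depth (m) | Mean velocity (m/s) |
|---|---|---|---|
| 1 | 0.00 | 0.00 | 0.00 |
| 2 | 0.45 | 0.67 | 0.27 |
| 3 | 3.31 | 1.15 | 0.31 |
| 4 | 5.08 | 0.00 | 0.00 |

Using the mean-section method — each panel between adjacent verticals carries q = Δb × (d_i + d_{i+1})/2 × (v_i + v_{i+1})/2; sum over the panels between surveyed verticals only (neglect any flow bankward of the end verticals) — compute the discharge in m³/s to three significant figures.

Panel 1-2: Δb = 0.45 m, d̄ = (0.00+0.67)/2 = 0.335, v̄ = (0.00+0.27)/2 = 0.135 → q = 0.45×0.335×0.135 = 0.02035 m³/s
Panel 2-3: Δb = 2.86 m, d̄ = (0.67+1.15)/2 = 0.91, v̄ = (0.27+0.31)/2 = 0.29 → q = 2.86×0.91×0.29 = 0.7548 m³/s
Panel 3-4: Δb = 1.77 m, d̄ = (1.15+0.00)/2 = 0.575, v̄ = (0.31+0.00)/2 = 0.155 → q = 1.77×0.575×0.155 = 0.1578 m³/s
Q = Σ q = 0.9329 m³/s

0.933 m³/s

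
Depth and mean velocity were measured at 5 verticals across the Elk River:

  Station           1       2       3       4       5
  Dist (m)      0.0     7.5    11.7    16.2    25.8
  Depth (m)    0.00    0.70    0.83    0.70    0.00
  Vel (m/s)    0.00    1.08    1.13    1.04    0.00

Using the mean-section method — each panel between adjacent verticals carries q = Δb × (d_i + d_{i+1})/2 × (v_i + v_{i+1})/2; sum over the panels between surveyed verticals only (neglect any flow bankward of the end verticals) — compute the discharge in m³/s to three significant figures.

10.5 m³/s

Panel 1-2: Δb = 7.5 m, d̄ = (0.00+0.70)/2 = 0.35, v̄ = (0.00+1.08)/2 = 0.54 → q = 7.5×0.35×0.54 = 1.418 m³/s
Panel 2-3: Δb = 4.2 m, d̄ = (0.70+0.83)/2 = 0.765, v̄ = (1.08+1.13)/2 = 1.105 → q = 4.2×0.765×1.105 = 3.550 m³/s
Panel 3-4: Δb = 4.5 m, d̄ = (0.83+0.70)/2 = 0.765, v̄ = (1.13+1.04)/2 = 1.085 → q = 4.5×0.765×1.085 = 3.735 m³/s
Panel 4-5: Δb = 9.6 m, d̄ = (0.70+0.00)/2 = 0.35, v̄ = (1.04+0.00)/2 = 0.52 → q = 9.6×0.35×0.52 = 1.747 m³/s
Q = Σ q = 10.45 m³/s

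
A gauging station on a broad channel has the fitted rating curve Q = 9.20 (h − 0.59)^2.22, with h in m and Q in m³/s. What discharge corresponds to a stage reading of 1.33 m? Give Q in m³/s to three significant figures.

4.72 m³/s

Q = 9.20 × (1.33 − 0.59)^2.22 = 9.20 × 0.74^2.22 = 4.715 m³/s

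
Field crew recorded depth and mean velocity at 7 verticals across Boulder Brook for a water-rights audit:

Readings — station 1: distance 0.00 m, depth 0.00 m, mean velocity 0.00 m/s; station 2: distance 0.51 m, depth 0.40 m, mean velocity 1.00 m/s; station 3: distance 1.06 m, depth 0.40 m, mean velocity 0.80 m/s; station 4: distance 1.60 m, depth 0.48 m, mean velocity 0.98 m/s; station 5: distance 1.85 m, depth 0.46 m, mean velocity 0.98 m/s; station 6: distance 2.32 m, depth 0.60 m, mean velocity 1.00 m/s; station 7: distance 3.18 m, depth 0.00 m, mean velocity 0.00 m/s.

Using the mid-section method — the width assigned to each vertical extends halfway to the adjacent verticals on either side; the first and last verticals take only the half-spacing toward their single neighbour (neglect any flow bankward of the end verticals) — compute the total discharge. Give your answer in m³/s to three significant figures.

1.13 m³/s

w_2 = (1.06 − 0.00)/2 = 0.53 m; q_2 = 1.00 × 0.40 × 0.53 = 0.2120 m³/s
w_3 = (1.60 − 0.51)/2 = 0.545 m; q_3 = 0.80 × 0.40 × 0.545 = 0.1744 m³/s
w_4 = (1.85 − 1.06)/2 = 0.395 m; q_4 = 0.98 × 0.48 × 0.395 = 0.1858 m³/s
w_5 = (2.32 − 1.60)/2 = 0.36 m; q_5 = 0.98 × 0.46 × 0.36 = 0.1623 m³/s
w_6 = (3.18 − 1.85)/2 = 0.665 m; q_6 = 1.00 × 0.60 × 0.665 = 0.3990 m³/s
Stations 1, 7 contribute zero (depth or velocity is 0).
Q = Σ qᵢ = 1.133 m³/s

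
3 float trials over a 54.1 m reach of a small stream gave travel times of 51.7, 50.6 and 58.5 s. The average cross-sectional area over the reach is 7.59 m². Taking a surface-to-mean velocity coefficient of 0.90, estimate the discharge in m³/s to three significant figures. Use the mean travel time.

6.89 m³/s

t̄ = (51.7 + 50.6 + 58.5) / 3 = 53.6 s
v_surface = L / t̄ = 54.1 / 53.6 = 1.009 m/s
v_mean = 0.90 × 1.009 = 0.9084 m/s
Q = A × v_mean = 7.59 × 0.9084 = 6.895 m³/s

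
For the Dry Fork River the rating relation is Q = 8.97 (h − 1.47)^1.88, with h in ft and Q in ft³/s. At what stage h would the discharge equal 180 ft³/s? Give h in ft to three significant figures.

h − h₀ = (Q/C)^(1/b) = (180/8.97)^(1/1.88) = 4.930 ft
h = 1.47 + 4.930 = 6.400 ft

6.40 ft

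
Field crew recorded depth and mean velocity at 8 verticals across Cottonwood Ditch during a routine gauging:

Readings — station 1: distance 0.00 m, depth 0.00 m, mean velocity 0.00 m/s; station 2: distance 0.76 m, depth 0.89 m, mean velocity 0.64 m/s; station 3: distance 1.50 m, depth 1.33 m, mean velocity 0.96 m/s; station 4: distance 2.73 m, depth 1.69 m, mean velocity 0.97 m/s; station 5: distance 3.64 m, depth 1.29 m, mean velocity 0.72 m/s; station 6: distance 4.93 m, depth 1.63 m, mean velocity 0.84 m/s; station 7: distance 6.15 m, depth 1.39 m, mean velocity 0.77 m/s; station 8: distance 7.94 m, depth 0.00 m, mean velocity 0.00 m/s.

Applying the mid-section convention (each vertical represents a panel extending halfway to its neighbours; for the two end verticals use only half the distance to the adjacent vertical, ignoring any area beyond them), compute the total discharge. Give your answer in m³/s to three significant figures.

w_2 = (1.50 − 0.00)/2 = 0.75 m; q_2 = 0.64 × 0.89 × 0.75 = 0.4272 m³/s
w_3 = (2.73 − 0.76)/2 = 0.985 m; q_3 = 0.96 × 1.33 × 0.985 = 1.258 m³/s
w_4 = (3.64 − 1.50)/2 = 1.07 m; q_4 = 0.97 × 1.69 × 1.07 = 1.754 m³/s
w_5 = (4.93 − 2.73)/2 = 1.1 m; q_5 = 0.72 × 1.29 × 1.1 = 1.022 m³/s
w_6 = (6.15 − 3.64)/2 = 1.255 m; q_6 = 0.84 × 1.63 × 1.255 = 1.718 m³/s
w_7 = (7.94 − 4.93)/2 = 1.505 m; q_7 = 0.77 × 1.39 × 1.505 = 1.611 m³/s
Stations 1, 8 contribute zero (depth or velocity is 0).
Q = Σ qᵢ = 7.790 m³/s

7.79 m³/s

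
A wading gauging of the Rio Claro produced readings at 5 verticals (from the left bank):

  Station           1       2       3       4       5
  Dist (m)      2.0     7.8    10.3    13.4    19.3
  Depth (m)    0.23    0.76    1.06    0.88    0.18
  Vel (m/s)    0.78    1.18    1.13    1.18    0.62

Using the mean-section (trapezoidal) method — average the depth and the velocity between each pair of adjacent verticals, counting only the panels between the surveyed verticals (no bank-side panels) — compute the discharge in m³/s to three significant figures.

Panel 1-2: Δb = 5.8 m, d̄ = (0.23+0.76)/2 = 0.495, v̄ = (0.78+1.18)/2 = 0.98 → q = 5.8×0.495×0.98 = 2.814 m³/s
Panel 2-3: Δb = 2.5 m, d̄ = (0.76+1.06)/2 = 0.91, v̄ = (1.18+1.13)/2 = 1.155 → q = 2.5×0.91×1.155 = 2.628 m³/s
Panel 3-4: Δb = 3.1 m, d̄ = (1.06+0.88)/2 = 0.97, v̄ = (1.13+1.18)/2 = 1.155 → q = 3.1×0.97×1.155 = 3.473 m³/s
Panel 4-5: Δb = 5.9 m, d̄ = (0.88+0.18)/2 = 0.53, v̄ = (1.18+0.62)/2 = 0.9 → q = 5.9×0.53×0.9 = 2.814 m³/s
Q = Σ q = 11.73 m³/s

11.7 m³/s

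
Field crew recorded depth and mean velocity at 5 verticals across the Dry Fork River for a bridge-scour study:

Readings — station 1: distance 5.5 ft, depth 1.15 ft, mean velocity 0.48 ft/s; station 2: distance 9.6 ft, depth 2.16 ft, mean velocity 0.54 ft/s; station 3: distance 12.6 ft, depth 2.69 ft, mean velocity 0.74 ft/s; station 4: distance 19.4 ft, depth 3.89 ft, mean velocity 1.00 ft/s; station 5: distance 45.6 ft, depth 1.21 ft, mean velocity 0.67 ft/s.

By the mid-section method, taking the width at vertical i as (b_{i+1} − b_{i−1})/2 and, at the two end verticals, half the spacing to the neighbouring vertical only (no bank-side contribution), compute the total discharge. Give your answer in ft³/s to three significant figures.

89.8 ft³/s

w_1 = (9.6 − 5.5)/2 = 2.05 ft; q_1 = 0.48 × 1.15 × 2.05 = 1.132 ft³/s
w_2 = (12.6 − 5.5)/2 = 3.55 ft; q_2 = 0.54 × 2.16 × 3.55 = 4.141 ft³/s
w_3 = (19.4 − 9.6)/2 = 4.9 ft; q_3 = 0.74 × 2.69 × 4.9 = 9.754 ft³/s
w_4 = (45.6 − 12.6)/2 = 16.5 ft; q_4 = 1.00 × 3.89 × 16.5 = 64.19 ft³/s
w_5 = (45.6 − 19.4)/2 = 13.1 ft; q_5 = 0.67 × 1.21 × 13.1 = 10.62 ft³/s
Q = Σ qᵢ = 89.83 ft³/s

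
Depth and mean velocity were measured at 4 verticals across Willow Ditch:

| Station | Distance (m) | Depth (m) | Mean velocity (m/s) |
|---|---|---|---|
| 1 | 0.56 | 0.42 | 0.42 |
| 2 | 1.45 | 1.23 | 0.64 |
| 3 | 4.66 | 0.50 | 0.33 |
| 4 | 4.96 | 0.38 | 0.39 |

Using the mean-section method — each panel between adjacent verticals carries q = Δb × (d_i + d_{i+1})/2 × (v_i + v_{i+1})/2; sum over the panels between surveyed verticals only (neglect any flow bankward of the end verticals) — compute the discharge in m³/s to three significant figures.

Panel 1-2: Δb = 0.89 m, d̄ = (0.42+1.23)/2 = 0.825, v̄ = (0.42+0.64)/2 = 0.53 → q = 0.89×0.825×0.53 = 0.3892 m³/s
Panel 2-3: Δb = 3.21 m, d̄ = (1.23+0.50)/2 = 0.865, v̄ = (0.64+0.33)/2 = 0.485 → q = 3.21×0.865×0.485 = 1.347 m³/s
Panel 3-4: Δb = 0.3 m, d̄ = (0.50+0.38)/2 = 0.44, v̄ = (0.33+0.39)/2 = 0.36 → q = 0.3×0.44×0.36 = 0.04752 m³/s
Q = Σ q = 1.783 m³/s

1.78 m³/s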